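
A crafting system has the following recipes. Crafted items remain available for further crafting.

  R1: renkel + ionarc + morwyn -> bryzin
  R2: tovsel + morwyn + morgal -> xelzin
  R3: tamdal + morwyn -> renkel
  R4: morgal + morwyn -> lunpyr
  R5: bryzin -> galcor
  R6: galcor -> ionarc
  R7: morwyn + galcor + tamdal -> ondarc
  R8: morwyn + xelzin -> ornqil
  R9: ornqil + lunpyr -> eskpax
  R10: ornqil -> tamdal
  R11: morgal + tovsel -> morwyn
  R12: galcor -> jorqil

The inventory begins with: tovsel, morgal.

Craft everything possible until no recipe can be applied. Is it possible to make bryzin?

No

bryzin would need renkel, ionarc, and morwyn (R1), but ionarc is never obtained.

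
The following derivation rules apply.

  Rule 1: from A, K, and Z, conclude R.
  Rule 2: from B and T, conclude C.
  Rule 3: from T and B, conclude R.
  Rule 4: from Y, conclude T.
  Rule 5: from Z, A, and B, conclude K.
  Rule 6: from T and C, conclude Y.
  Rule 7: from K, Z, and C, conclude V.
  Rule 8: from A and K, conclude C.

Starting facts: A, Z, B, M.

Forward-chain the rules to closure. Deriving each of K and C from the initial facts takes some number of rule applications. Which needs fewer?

K

K: From Z, A, and B, Rule 5 gives K. [1 rule application]
C: Z, A, and B hold, so K follows (Rule 5). From A and K, Rule 8 gives C. [2 rule applications]
K needs fewer.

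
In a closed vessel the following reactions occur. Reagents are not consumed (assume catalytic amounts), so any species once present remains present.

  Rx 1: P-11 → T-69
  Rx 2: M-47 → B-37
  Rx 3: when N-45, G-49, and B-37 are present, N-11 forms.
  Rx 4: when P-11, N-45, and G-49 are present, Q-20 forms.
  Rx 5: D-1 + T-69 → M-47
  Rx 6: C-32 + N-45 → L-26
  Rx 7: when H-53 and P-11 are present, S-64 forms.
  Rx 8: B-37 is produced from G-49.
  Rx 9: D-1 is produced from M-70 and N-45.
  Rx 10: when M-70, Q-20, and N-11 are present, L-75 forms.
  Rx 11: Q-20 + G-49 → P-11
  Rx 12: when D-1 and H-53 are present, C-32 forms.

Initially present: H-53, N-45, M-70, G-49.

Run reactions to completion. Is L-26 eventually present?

M-70 and N-45 present → D-1 forms (Rx 9).
D-1 and H-53 present → C-32 forms (Rx 12).
C-32 and N-45 present → L-26 forms (Rx 6).

Yes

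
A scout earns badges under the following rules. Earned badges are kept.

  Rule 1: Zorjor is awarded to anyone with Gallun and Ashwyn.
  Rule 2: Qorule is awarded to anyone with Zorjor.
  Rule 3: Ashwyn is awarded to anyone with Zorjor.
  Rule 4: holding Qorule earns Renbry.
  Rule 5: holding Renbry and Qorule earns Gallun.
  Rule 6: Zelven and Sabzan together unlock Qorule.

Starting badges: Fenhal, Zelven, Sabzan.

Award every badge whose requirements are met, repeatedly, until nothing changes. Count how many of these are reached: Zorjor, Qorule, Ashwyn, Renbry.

2

With Zelven and Sabzan, Qorule is earned (Rule 6).
With Qorule, Renbry is earned (Rule 4).
Zorjor would need Gallun and Ashwyn (Rule 1), but Ashwyn is never earned.
Qorule: reached.
Ashwyn would need Zorjor (Rule 3), but Zorjor is never earned.
Renbry: reached.
Reached: Qorule and Renbry — 2 of the 4.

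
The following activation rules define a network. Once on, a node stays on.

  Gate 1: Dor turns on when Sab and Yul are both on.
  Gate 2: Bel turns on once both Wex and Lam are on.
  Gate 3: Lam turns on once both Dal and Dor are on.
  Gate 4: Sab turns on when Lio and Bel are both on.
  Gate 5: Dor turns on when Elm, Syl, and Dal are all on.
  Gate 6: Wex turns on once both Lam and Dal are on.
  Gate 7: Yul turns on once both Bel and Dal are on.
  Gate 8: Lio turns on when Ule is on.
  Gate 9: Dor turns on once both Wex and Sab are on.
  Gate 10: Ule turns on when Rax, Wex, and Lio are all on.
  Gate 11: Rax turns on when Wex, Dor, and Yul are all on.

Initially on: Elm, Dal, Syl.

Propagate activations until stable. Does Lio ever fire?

Lio would need Ule (Gate 8), but Ule never turns on.

No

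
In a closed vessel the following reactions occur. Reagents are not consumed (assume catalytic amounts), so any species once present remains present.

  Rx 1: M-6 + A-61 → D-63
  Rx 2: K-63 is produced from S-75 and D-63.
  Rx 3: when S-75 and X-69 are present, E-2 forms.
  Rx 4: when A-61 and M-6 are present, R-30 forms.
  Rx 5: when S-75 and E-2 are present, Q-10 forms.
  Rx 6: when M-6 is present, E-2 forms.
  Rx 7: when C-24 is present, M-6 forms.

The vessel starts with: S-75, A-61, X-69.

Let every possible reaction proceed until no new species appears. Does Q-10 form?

Yes

S-75 and X-69 present → E-2 forms (Rx 3).
S-75 and E-2 present → Q-10 forms (Rx 5).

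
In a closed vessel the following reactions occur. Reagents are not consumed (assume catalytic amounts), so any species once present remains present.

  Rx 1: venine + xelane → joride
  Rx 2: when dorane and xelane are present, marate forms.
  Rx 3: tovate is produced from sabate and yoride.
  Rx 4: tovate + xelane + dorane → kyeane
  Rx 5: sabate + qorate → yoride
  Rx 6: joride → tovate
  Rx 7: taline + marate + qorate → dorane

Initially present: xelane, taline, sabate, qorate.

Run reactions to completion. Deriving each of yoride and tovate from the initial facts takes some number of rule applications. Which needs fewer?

yoride: sabate and qorate present → yoride forms (Rx 5). [1 rule application]
tovate: sabate and qorate present → yoride forms (Rx 5). sabate and yoride present → tovate forms (Rx 3). [2 rule applications]
yoride needs fewer.

yoride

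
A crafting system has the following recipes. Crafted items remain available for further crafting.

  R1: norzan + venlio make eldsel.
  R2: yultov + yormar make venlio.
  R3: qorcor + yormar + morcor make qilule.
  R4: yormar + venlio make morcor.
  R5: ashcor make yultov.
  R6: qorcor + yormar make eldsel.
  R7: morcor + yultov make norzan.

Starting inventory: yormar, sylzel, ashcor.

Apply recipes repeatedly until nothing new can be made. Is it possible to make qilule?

qilule would need qorcor, yormar, and morcor (R3), but qorcor is never obtained.

No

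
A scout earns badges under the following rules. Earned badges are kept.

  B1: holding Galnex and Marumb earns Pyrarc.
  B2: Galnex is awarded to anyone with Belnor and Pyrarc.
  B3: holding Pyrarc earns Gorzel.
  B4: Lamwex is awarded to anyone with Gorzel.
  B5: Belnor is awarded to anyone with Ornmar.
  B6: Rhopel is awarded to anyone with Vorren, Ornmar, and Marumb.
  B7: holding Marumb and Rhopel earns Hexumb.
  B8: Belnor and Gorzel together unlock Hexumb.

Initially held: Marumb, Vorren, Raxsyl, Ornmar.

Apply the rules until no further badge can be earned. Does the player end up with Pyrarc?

No

Pyrarc would need Galnex and Marumb (B1), but Galnex is never earned.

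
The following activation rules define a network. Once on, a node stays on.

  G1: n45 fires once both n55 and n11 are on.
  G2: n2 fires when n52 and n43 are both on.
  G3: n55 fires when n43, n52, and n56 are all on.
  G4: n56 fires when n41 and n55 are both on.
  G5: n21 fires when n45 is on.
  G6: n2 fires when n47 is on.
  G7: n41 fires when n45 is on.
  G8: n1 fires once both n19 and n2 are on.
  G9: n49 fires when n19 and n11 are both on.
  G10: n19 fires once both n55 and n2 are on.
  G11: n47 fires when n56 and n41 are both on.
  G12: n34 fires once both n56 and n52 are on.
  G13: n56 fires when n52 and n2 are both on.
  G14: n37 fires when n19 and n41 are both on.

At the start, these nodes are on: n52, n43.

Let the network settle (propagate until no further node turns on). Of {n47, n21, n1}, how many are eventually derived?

G2: n52 and n43 on → n2 on.
G13: n52 and n2 on → n56 on.
G3: n43, n52, and n56 on → n55 on.
n55 and n2 are on, so n19 fires (G10).
n19 and n2 are on, so n1 fires (G8).
n47 would need n56 and n41 (G11), but n41 never turns on.
n21 would need n45 (G5), but n45 never turns on.
n1: reached.
Reached: n1 — 1 of the 3.

1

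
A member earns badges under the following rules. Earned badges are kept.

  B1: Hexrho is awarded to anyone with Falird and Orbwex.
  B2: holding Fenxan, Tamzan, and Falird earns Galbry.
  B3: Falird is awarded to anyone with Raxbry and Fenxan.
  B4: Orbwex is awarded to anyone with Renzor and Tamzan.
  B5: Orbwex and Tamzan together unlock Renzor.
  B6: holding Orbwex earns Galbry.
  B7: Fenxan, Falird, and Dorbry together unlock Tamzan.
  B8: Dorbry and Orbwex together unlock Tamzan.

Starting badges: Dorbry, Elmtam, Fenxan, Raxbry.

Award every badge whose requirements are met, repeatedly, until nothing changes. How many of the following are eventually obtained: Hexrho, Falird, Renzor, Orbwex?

1

With Raxbry and Fenxan, Falird is earned (B3).
Hexrho would need Falird and Orbwex (B1), but Orbwex is never earned.
Falird: reached.
Renzor would need Orbwex and Tamzan (B5), but Orbwex is never earned.
Orbwex would need Renzor and Tamzan (B4), but Renzor is never earned.
Reached: Falird — 1 of the 4.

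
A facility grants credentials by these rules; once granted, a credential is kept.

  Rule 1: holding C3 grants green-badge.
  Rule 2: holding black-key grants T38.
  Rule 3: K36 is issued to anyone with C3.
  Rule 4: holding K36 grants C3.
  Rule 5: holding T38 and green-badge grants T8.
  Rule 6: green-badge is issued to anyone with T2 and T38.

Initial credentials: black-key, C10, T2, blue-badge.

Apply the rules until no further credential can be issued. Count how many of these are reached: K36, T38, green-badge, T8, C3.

3

Holding black-key grants T38 (Rule 2).
Holding T2 and T38 grants green-badge (Rule 6).
Holding T38 and green-badge grants T8 (Rule 5).
K36 would need C3 (Rule 3), but C3 is never granted.
T38: reached.
green-badge: reached.
T8: reached.
C3 would need K36 (Rule 4), but K36 is never granted.
Reached: T38, green-badge, and T8 — 3 of the 5.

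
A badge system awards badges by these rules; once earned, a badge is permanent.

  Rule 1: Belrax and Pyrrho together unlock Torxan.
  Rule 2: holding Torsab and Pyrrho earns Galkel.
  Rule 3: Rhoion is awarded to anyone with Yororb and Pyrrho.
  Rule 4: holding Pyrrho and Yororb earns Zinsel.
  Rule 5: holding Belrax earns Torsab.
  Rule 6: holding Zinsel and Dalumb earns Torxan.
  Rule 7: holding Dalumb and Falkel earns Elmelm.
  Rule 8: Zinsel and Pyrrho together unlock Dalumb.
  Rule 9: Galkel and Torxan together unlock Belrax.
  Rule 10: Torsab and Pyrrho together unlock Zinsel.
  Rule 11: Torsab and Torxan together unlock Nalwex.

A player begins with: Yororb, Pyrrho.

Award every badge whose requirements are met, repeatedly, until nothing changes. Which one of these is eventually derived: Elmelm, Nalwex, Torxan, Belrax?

With Pyrrho and Yororb, Zinsel is earned (Rule 4).
With Zinsel and Pyrrho, Dalumb is earned (Rule 8).
With Zinsel and Dalumb, Torxan is earned (Rule 6).
Belrax would need Galkel and Torxan (Rule 9), but Galkel is never earned. Nalwex would need Torsab and Torxan (Rule 11), but Torsab is never earned. Elmelm would need Dalumb and Falkel (Rule 7), but Falkel is never earned.

Torxan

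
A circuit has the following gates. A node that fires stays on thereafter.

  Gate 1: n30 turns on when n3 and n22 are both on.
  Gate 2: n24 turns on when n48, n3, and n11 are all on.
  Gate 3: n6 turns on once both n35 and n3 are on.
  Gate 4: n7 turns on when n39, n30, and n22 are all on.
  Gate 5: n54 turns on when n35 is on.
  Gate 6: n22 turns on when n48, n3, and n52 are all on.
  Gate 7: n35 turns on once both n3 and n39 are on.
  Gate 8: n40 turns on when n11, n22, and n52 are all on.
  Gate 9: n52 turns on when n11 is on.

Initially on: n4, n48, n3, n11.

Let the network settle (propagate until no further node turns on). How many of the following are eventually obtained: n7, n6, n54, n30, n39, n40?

2

Gate 9: n11 on → n52 on.
n48, n3, and n52 are on, so n22 turns on (Gate 6).
n3 and n22 are on, so n30 turns on (Gate 1).
n11, n22, and n52 are on, so n40 turns on (Gate 8).
n7 would need n39, n30, and n22 (Gate 4), but n39 never turns on.
n6 would need n35 and n3 (Gate 3), but n35 never turns on.
n54 would need n35 (Gate 5), but n35 never turns on.
n30: reached.
No rule produces n39, and it is not given.
n40: reached.
Reached: n30 and n40 — 2 of the 6.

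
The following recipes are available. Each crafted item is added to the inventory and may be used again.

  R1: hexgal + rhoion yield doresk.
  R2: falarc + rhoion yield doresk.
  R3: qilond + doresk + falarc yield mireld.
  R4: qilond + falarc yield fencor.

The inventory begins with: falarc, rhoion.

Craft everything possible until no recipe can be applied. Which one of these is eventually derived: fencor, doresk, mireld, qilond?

Using R2, falarc and rhoion make doresk.
mireld would need qilond, doresk, and falarc (R3), but qilond is never obtained. No rule produces qilond, and it is not given. fencor would need qilond and falarc (R4), but qilond is never obtained.

doresk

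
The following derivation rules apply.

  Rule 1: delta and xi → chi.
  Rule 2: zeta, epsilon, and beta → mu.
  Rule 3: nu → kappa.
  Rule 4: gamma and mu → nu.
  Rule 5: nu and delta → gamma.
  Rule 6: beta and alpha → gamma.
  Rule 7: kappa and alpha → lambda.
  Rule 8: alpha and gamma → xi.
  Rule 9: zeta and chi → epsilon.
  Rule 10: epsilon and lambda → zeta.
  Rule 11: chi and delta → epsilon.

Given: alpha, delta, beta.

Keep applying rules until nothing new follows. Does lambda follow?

No

lambda would need kappa and alpha (Rule 7), but kappa is never established.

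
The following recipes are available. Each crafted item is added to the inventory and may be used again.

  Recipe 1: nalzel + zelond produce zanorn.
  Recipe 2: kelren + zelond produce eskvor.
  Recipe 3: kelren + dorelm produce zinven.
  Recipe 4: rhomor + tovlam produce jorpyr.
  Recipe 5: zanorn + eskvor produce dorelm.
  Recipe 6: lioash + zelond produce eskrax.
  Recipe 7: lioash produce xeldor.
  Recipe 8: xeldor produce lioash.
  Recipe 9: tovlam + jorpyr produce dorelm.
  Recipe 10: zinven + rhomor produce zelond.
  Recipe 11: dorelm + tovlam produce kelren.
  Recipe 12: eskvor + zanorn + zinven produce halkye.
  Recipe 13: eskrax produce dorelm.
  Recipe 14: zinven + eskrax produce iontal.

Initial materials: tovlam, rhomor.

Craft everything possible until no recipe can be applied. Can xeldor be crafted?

No

xeldor would need lioash (Recipe 7), but lioash is never obtained.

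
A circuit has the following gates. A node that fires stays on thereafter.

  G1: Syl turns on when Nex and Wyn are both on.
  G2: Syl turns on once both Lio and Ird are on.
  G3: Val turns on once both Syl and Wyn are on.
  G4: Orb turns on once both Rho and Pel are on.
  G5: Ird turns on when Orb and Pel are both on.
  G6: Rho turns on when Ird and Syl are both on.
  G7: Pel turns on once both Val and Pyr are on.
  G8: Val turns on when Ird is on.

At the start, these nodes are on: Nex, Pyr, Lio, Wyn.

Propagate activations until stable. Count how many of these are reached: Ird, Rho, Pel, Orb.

1

Nex and Wyn are on, so Syl turns on (G1).
Syl and Wyn are on, so Val turns on (G3).
Val and Pyr are on, so Pel turns on (G7).
Ird would need Orb and Pel (G5), but Orb never turns on.
Rho would need Ird and Syl (G6), but Ird never turns on.
Pel: reached.
Orb would need Rho and Pel (G4), but Rho never turns on.
Reached: Pel — 1 of the 4.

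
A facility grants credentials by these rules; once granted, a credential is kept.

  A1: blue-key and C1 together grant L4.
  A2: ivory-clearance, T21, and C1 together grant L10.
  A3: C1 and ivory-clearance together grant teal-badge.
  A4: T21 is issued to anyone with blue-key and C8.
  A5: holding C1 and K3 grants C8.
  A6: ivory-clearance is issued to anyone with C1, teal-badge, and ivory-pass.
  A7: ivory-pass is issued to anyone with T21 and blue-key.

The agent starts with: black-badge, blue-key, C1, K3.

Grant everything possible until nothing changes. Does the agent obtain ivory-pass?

Yes

Holding C1 and K3 grants C8 (A5).
Holding blue-key and C8 grants T21 (A4).
Holding T21 and blue-key grants ivory-pass (A7).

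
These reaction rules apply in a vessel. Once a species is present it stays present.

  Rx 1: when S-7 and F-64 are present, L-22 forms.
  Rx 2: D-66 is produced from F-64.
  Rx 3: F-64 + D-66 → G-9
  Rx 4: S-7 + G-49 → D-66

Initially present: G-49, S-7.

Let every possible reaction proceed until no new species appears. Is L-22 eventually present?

L-22 would need S-7 and F-64 (Rx 1), but F-64 never forms.

No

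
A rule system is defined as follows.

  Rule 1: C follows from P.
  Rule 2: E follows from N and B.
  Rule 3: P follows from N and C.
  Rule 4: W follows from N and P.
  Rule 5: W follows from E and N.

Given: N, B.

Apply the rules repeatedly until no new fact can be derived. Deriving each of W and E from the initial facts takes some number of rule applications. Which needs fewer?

E: From N and B, Rule 2 gives E. [1 rule application]
W: From N and B, Rule 2 gives E. From E and N, Rule 5 gives W. [2 rule applications]
E needs fewer.

E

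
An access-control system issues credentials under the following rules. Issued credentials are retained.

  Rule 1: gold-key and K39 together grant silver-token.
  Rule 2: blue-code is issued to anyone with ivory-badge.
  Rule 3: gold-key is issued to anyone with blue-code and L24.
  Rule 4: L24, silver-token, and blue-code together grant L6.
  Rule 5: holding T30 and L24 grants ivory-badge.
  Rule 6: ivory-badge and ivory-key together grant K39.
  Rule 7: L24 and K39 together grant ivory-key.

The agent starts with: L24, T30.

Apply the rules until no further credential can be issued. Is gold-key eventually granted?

Yes

Holding T30 and L24 grants ivory-badge (Rule 5).
Holding ivory-badge grants blue-code (Rule 2).
Holding blue-code and L24 grants gold-key (Rule 3).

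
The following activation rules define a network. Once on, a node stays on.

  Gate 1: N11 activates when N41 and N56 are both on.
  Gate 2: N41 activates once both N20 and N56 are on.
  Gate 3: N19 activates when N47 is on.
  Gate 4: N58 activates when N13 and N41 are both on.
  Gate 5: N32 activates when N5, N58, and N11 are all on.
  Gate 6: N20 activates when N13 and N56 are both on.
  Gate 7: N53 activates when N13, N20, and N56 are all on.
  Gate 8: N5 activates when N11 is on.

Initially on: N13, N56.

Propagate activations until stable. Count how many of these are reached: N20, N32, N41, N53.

4

Gate 6: N13 and N56 on → N20 on.
N13, N20, and N56 are on, so N53 activates (Gate 7).
N20 and N56 are on, so N41 activates (Gate 2).
N13 and N41 are on, so N58 activates (Gate 4).
Gate 1: N41 and N56 on → N11 on.
Gate 8: N11 on → N5 on.
Gate 5: N5, N58, and N11 on → N32 on.
N20: reached.
N32: reached.
N41: reached.
N53: reached.
All 4 are reached.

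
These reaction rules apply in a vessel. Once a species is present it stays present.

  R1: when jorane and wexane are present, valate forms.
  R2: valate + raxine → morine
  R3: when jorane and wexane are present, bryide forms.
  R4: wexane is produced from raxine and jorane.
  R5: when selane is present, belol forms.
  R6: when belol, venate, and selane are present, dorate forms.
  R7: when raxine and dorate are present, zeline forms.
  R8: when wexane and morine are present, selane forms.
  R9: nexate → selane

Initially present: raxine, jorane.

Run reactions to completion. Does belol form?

raxine and jorane present → wexane forms (R4).
jorane and wexane present → valate forms (R1).
valate and raxine present → morine forms (R2).
wexane and morine present → selane forms (R8).
selane present → belol forms (R5).

Yes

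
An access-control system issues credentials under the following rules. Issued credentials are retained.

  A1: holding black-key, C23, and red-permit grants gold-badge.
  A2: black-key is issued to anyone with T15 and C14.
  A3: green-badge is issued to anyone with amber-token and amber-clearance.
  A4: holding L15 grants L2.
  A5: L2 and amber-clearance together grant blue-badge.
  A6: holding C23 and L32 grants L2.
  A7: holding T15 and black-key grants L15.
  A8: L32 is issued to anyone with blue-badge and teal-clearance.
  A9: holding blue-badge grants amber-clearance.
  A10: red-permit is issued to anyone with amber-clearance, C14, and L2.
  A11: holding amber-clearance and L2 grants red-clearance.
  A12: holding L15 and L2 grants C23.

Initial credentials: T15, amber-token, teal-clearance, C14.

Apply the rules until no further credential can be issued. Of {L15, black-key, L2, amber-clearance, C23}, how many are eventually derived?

Holding T15 and C14 grants black-key (A2).
Holding T15 and black-key grants L15 (A7).
Holding L15 grants L2 (A4).
Holding L15 and L2 grants C23 (A12).
L15: reached.
black-key: reached.
L2: reached.
amber-clearance would need blue-badge (A9), but blue-badge is never granted.
C23: reached.
Reached: L15, black-key, L2, and C23 — 4 of the 5.

4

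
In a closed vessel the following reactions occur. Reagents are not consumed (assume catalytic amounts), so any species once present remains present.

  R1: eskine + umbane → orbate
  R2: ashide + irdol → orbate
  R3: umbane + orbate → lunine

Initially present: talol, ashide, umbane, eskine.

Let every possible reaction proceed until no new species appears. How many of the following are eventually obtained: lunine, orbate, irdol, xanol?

2

eskine and umbane present → orbate forms (R1).
umbane and orbate present → lunine forms (R3).
lunine: reached.
orbate: reached.
No rule produces irdol, and it is not given.
No rule produces xanol, and it is not given.
Reached: lunine and orbate — 2 of the 4.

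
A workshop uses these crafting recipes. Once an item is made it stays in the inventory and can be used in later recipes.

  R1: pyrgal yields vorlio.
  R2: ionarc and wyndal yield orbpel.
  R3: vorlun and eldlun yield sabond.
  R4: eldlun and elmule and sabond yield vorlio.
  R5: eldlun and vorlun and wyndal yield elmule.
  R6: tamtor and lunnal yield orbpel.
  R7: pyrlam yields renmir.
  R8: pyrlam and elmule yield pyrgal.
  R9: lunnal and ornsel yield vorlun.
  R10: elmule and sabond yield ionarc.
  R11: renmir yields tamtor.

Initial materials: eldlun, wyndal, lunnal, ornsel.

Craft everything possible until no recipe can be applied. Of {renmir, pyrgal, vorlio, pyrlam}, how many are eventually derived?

Using R9, lunnal and ornsel make vorlun.
eldlun and vorlun and wyndal → elmule (R5).
vorlun and eldlun → sabond (R3).
Using R4, eldlun, elmule, and sabond make vorlio.
renmir would need pyrlam (R7), but pyrlam is never obtained.
pyrgal would need pyrlam and elmule (R8), but pyrlam is never obtained.
vorlio: reached.
No rule produces pyrlam, and it is not given.
Reached: vorlio — 1 of the 4.

1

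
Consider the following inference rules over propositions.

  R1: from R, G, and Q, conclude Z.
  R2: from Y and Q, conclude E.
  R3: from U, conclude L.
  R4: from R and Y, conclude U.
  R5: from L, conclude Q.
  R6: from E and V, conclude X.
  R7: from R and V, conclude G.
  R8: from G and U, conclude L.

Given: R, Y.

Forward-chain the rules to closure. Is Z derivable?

No

Z would need R, G, and Q (R1), but G is never established.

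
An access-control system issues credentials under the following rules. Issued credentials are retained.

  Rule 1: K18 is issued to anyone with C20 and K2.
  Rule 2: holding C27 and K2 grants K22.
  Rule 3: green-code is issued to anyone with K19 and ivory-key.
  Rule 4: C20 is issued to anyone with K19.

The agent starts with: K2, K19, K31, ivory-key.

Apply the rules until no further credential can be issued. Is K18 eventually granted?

Holding K19 grants C20 (Rule 4).
Holding C20 and K2 grants K18 (Rule 1).

Yes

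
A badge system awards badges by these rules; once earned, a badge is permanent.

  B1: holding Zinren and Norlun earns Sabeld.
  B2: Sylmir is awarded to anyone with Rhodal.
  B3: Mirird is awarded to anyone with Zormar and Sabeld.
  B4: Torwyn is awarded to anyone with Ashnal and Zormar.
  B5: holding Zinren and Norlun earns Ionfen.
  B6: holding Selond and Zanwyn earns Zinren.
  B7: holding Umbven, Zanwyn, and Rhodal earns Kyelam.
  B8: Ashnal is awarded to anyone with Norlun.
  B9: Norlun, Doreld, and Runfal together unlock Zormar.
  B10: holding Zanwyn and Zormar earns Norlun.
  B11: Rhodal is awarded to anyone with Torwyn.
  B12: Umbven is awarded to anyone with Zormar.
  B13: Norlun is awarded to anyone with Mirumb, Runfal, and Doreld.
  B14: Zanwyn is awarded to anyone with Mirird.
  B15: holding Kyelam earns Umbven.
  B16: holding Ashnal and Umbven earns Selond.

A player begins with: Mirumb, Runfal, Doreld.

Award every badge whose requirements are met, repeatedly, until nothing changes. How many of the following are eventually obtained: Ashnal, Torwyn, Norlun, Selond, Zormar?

5

With Mirumb, Runfal, and Doreld, Norlun is earned (B13).
With Norlun, Ashnal is earned (B8).
With Norlun, Doreld, and Runfal, Zormar is earned (B9).
With Zormar, Umbven is earned (B12).
With Ashnal and Zormar, Torwyn is earned (B4).
With Ashnal and Umbven, Selond is earned (B16).
Ashnal: reached.
Torwyn: reached.
Norlun: reached.
Selond: reached.
Zormar: reached.
All 5 are reached.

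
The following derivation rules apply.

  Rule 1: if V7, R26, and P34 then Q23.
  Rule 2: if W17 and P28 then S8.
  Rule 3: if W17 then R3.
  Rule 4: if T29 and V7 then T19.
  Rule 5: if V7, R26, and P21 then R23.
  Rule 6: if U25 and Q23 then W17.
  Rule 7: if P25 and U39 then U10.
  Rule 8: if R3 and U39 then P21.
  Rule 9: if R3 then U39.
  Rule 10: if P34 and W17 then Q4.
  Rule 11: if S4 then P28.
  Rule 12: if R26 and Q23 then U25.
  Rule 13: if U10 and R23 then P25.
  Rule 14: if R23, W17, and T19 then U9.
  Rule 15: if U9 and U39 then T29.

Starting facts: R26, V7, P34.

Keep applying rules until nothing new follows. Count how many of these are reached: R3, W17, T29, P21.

V7, R26, and P34 hold, so Q23 follows (Rule 1).
From R26 and Q23, Rule 12 gives U25.
From U25 and Q23, Rule 6 gives W17.
From W17, Rule 3 gives R3.
R3 holds, so U39 follows (Rule 9).
R3 and U39 hold, so P21 follows (Rule 8).
R3: reached.
W17: reached.
T29 would need U9 and U39 (Rule 15), but U9 is never established.
P21: reached.
Reached: R3, W17, and P21 — 3 of the 4.

3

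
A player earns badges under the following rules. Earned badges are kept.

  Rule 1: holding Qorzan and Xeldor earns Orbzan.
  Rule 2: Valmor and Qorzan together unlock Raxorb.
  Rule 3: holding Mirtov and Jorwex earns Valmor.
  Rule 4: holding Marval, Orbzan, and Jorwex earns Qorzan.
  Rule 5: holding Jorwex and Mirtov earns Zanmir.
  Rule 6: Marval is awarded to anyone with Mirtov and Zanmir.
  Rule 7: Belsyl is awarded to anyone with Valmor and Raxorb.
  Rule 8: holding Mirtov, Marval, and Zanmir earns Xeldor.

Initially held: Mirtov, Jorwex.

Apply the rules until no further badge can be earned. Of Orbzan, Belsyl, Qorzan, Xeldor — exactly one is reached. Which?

Xeldor

With Jorwex and Mirtov, Zanmir is earned (Rule 5).
With Mirtov and Zanmir, Marval is earned (Rule 6).
With Mirtov, Marval, and Zanmir, Xeldor is earned (Rule 8).
Qorzan would need Marval, Orbzan, and Jorwex (Rule 4), but Orbzan is never earned. Orbzan would need Qorzan and Xeldor (Rule 1), but Qorzan is never earned. Belsyl would need Valmor and Raxorb (Rule 7), but Raxorb is never earned.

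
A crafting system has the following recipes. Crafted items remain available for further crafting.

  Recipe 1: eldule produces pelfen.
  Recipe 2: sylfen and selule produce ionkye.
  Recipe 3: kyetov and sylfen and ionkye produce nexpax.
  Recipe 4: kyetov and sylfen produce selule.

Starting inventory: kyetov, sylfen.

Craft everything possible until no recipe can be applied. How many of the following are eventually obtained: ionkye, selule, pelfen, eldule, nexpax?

Using Recipe 4, kyetov and sylfen make selule.
sylfen and selule → ionkye (Recipe 2).
kyetov and sylfen and ionkye → nexpax (Recipe 3).
ionkye: reached.
selule: reached.
pelfen would need eldule (Recipe 1), but eldule is never obtained.
No rule produces eldule, and it is not given.
nexpax: reached.
Reached: ionkye, selule, and nexpax — 3 of the 5.

3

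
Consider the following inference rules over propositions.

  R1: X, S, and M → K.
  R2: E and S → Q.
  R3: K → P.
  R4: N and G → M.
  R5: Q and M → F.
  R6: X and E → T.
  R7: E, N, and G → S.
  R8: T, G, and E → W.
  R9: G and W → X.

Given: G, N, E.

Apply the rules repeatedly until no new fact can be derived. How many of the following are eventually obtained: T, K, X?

T would need X and E (R6), but X is never established.
K would need X, S, and M (R1), but X is never established.
X would need G and W (R9), but W is never established.
None of the 3 are reached.

0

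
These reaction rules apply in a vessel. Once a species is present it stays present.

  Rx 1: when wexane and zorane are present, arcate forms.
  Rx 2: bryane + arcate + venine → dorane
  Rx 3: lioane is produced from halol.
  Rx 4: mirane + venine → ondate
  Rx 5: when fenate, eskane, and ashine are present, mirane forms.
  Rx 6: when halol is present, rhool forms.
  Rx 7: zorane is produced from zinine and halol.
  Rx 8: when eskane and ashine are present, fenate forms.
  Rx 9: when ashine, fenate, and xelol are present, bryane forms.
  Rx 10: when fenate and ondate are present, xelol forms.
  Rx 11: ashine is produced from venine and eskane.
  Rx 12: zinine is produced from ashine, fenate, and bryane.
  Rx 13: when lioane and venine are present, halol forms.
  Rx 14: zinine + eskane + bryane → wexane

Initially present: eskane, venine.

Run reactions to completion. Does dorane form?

No

dorane would need bryane, arcate, and venine (Rx 2), but arcate never forms.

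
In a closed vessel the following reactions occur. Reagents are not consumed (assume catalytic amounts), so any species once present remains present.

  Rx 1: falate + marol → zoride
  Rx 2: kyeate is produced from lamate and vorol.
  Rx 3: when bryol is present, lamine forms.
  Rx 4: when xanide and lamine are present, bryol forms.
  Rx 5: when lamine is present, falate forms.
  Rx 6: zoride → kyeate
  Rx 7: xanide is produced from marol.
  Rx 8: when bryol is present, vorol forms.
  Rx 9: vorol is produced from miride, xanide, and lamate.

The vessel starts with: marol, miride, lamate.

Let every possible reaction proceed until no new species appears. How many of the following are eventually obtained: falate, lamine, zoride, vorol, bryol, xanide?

2

marol present → xanide forms (Rx 7).
miride, xanide, and lamate present → vorol forms (Rx 9).
falate would need lamine (Rx 5), but lamine never forms.
lamine would need bryol (Rx 3), but bryol never forms.
zoride would need falate and marol (Rx 1), but falate never forms.
vorol: reached.
bryol would need xanide and lamine (Rx 4), but lamine never forms.
xanide: reached.
Reached: vorol and xanide — 2 of the 6.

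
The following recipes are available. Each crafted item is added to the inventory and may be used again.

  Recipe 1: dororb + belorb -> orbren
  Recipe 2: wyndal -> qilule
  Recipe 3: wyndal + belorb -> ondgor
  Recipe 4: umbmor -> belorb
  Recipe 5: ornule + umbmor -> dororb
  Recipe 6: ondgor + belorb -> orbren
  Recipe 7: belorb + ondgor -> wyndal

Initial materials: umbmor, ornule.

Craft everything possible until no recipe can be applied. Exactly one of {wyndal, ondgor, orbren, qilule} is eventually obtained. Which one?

orbren

Using Recipe 5, ornule and umbmor make dororb.
umbmor -> belorb (Recipe 4).
Using Recipe 1, dororb and belorb make orbren.
qilule would need wyndal (Recipe 2), but wyndal is never obtained. ondgor would need wyndal and belorb (Recipe 3), but wyndal is never obtained. wyndal would need belorb and ondgor (Recipe 7), but ondgor is never obtained.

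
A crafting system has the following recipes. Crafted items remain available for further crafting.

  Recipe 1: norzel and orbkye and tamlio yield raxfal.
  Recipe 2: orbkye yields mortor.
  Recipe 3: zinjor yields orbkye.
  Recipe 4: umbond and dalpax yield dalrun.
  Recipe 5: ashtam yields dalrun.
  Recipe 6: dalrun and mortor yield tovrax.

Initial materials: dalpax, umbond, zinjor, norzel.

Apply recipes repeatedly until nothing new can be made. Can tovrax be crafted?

umbond and dalpax → dalrun (Recipe 4).
Using Recipe 3, zinjor makes orbkye.
Using Recipe 2, orbkye makes mortor.
Using Recipe 6, dalrun and mortor make tovrax.

Yes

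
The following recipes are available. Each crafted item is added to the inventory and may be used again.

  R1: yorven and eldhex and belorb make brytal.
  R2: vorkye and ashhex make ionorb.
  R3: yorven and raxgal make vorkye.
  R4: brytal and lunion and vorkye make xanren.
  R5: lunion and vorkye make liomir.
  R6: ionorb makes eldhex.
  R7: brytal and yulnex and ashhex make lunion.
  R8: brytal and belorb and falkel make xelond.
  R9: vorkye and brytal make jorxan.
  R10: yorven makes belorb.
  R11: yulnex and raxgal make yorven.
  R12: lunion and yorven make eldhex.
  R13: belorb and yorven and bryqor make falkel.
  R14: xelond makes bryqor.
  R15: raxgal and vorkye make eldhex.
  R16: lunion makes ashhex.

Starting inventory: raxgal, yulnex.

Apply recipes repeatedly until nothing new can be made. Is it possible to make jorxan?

Using R11, yulnex and raxgal make yorven.
yorven and raxgal → vorkye (R3).
Using R10, yorven makes belorb.
raxgal and vorkye → eldhex (R15).
Using R1, yorven, eldhex, and belorb make brytal.
vorkye and brytal → jorxan (R9).

Yes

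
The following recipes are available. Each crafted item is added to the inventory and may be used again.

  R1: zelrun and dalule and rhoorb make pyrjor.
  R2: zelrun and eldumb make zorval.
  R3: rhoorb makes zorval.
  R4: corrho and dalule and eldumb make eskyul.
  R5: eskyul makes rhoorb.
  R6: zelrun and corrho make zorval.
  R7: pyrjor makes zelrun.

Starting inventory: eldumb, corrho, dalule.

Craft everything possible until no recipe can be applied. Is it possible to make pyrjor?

No

pyrjor would need zelrun, dalule, and rhoorb (R1), but zelrun is never obtained.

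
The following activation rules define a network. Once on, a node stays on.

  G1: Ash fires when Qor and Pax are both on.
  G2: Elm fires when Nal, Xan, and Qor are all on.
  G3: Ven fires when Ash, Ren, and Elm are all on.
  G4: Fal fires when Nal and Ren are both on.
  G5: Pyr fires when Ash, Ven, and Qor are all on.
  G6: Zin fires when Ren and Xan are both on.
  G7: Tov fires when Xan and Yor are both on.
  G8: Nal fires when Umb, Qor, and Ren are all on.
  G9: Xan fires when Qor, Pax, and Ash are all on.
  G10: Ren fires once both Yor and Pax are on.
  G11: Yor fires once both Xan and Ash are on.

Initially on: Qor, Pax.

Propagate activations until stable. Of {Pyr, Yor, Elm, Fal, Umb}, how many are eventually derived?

G1: Qor and Pax on → Ash on.
Qor, Pax, and Ash are on, so Xan fires (G9).
Xan and Ash are on, so Yor fires (G11).
Pyr would need Ash, Ven, and Qor (G5), but Ven never turns on.
Yor: reached.
Elm would need Nal, Xan, and Qor (G2), but Nal never turns on.
Fal would need Nal and Ren (G4), but Nal never turns on.
No rule produces Umb, and it is not given.
Reached: Yor — 1 of the 5.

1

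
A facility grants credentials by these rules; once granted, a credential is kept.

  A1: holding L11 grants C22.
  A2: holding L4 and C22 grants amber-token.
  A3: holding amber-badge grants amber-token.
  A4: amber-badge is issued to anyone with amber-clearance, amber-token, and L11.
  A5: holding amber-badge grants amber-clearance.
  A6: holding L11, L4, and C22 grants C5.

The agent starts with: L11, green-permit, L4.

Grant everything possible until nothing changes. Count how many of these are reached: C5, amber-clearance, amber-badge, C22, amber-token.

3

Holding L11 grants C22 (A1).
Holding L11, L4, and C22 grants C5 (A6).
Holding L4 and C22 grants amber-token (A2).
C5: reached.
amber-clearance would need amber-badge (A5), but amber-badge is never granted.
amber-badge would need amber-clearance, amber-token, and L11 (A4), but amber-clearance is never granted.
C22: reached.
amber-token: reached.
Reached: C5, C22, and amber-token — 3 of the 5.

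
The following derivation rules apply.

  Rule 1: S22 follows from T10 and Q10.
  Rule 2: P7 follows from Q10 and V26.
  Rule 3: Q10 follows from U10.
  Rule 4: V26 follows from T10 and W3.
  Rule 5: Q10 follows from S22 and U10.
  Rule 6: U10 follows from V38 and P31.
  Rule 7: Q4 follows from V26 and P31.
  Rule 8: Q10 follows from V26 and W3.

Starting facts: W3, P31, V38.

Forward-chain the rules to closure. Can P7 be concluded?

P7 would need Q10 and V26 (Rule 2), but V26 is never established.

No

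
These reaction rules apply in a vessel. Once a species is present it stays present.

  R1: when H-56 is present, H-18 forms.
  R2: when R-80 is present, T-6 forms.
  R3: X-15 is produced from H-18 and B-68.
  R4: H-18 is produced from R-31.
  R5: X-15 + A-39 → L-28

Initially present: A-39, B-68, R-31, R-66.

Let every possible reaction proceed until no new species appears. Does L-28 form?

Yes

R-31 present → H-18 forms (R4).
H-18 and B-68 present → X-15 forms (R3).
X-15 and A-39 present → L-28 forms (R5).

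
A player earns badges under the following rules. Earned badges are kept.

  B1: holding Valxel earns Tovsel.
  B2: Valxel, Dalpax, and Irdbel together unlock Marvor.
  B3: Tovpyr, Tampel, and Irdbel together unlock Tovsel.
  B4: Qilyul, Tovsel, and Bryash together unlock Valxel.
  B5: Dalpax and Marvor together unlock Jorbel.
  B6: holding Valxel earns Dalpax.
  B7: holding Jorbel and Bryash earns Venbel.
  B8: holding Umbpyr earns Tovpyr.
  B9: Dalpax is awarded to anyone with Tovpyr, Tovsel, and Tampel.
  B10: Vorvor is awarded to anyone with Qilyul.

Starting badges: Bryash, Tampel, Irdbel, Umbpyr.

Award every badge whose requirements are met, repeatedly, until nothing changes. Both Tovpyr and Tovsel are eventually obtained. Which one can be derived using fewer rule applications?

Tovpyr

Tovpyr: With Umbpyr, Tovpyr is earned (B8). [1 rule application]
Tovsel: With Umbpyr, Tovpyr is earned (B8). With Tovpyr, Tampel, and Irdbel, Tovsel is earned (B3). [2 rule applications]
Tovpyr needs fewer.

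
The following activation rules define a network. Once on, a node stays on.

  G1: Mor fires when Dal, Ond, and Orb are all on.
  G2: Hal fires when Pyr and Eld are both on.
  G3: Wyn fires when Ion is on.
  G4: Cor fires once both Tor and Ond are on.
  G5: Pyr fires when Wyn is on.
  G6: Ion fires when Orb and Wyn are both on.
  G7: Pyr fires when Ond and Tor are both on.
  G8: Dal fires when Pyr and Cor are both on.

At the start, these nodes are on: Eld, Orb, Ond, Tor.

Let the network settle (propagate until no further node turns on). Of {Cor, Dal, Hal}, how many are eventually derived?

3

Tor and Ond are on, so Cor fires (G4).
Ond and Tor are on, so Pyr fires (G7).
Pyr and Cor are on, so Dal fires (G8).
G2: Pyr and Eld on → Hal on.
Cor: reached.
Dal: reached.
Hal: reached.
All 3 are reached.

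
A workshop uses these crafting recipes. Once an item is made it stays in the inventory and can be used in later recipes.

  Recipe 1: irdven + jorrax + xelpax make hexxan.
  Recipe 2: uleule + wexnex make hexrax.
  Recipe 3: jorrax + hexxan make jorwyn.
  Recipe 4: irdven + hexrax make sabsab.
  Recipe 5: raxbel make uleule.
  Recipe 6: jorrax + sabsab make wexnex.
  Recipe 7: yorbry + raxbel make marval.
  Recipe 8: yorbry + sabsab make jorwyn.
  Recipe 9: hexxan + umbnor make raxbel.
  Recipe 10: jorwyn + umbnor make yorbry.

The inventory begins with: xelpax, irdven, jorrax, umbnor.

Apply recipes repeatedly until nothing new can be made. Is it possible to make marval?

irdven + jorrax + xelpax → hexxan (Recipe 1).
jorrax + hexxan → jorwyn (Recipe 3).
Using Recipe 9, hexxan and umbnor make raxbel.
Using Recipe 10, jorwyn and umbnor make yorbry.
Using Recipe 7, yorbry and raxbel make marval.

Yes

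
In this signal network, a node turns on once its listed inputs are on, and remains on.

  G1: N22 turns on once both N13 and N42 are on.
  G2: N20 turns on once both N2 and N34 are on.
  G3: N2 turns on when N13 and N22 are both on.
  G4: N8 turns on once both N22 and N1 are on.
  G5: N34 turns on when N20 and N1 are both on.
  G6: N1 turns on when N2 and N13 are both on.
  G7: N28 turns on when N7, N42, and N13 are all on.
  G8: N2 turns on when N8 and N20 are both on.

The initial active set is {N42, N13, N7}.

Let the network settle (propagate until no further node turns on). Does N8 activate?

Yes

N13 and N42 are on, so N22 turns on (G1).
N13 and N22 are on, so N2 turns on (G3).
N2 and N13 are on, so N1 turns on (G6).
G4: N22 and N1 on → N8 on.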